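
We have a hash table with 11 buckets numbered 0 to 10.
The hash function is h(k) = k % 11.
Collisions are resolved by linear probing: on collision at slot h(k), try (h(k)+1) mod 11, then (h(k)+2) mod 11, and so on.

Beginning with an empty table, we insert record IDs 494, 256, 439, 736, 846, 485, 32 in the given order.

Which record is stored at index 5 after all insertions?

Insert 494: h=10, slot 10 empty -> index 10.
Insert 256: h=3, slot 3 empty -> index 3.
Insert 439: h=10, slot 10 occupied -> index 0.
Insert 736: h=10, slots 10,0 occupied -> index 1.
Insert 846: h=10, slots 10,0,1 occupied -> index 2.
Insert 485: h=1, slots 1,2,3 occupied -> index 4.
Insert 32: h=10, slots 10,0,1,2,3,4 occupied -> index 5.
Table: [439, 736, 846, 256, 485, 32, _, _, _, _, 494]

32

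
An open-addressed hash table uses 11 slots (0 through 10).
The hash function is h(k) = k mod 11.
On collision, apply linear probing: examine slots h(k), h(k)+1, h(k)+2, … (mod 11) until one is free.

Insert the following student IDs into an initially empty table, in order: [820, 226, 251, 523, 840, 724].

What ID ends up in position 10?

724

820: h=6 -> slot 6
226: h=6, probe 6,7 -> slot 7
251: h=9 -> slot 9
523: h=6, probe 6,7,8 -> slot 8
840: h=4 -> slot 4
724: h=9, probe 9,10 -> slot 10
Table: [—, —, —, —, 840, —, 820, 226, 523, 251, 724]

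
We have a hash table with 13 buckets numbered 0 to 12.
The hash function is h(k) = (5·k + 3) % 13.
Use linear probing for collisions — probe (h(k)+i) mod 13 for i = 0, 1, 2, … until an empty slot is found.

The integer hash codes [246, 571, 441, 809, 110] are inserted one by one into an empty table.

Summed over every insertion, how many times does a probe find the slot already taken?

3

246: h=11 => slot 11
571: h=11, probe 11,12 => slot 12
441: h=11, probe 11,12,0 => slot 0
809: h=5 => slot 5
110: h=7 => slot 7
Table: [441, ∅, ∅, ∅, ∅, 809, ∅, 110, ∅, ∅, ∅, 246, 571]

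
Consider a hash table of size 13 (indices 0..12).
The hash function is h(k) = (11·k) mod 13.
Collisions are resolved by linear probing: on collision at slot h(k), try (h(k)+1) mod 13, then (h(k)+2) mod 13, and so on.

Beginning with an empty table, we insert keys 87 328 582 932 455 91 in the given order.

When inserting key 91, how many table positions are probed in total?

2

87: h=8 => slot 8
328: h=7 => slot 7
582: h=6 => slot 6
932: h=8, probe 8,9 => slot 9
455: h=0 => slot 0
91: h=0, probe 0,1 => slot 1
Table: [455, 91, —, —, —, —, 582, 328, 87, 932, —, —, —]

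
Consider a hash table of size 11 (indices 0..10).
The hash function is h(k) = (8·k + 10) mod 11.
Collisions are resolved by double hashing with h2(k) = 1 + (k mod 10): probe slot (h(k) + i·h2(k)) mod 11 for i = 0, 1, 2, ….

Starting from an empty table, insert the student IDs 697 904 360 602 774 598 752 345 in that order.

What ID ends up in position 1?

Insert 697: h=9, slot 9 empty -> index 9.
Insert 904: h=4, slot 4 empty -> index 4.
Insert 360: h=8, slot 8 empty -> index 8.
Insert 602: h=8, h2=3, slot 8 occupied -> index 0.
Insert 774: h=9, h2=5, slot 9 occupied -> index 3.
Insert 598: h=9, h2=9, slot 9 occupied -> index 7.
Insert 752: h=9, h2=3, slot 9 occupied -> index 1.
Insert 345: h=9, h2=6, slots 9,4 occupied -> index 10.
Table: [602, 752, ∅, 774, 904, ∅, ∅, 598, 360, 697, 345]

752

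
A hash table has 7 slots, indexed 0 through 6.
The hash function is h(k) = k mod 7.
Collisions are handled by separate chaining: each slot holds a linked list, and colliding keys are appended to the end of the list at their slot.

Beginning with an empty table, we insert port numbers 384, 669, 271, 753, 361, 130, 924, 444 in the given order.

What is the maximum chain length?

Insert 384: h=6, bucket 6 empty -> new chain.
Insert 669: h=4, bucket 4 empty -> new chain.
Insert 271: h=5, bucket 5 empty -> new chain.
Insert 753: h=4, bucket 4 nonempty -> append to chain.
Insert 361: h=4, bucket 4 nonempty -> append to chain.
Insert 130: h=4, bucket 4 nonempty -> append to chain.
Insert 924: h=0, bucket 0 empty -> new chain.
Insert 444: h=3, bucket 3 empty -> new chain.
Final buckets:
0: 924
1: -
2: -
3: 444
4: 669 -> 753 -> 361 -> 130
5: 271
6: 384

4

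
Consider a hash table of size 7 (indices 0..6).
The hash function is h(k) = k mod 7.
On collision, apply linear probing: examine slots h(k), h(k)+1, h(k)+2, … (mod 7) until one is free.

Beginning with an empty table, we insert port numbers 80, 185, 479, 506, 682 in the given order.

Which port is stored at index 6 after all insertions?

80: h=3 => slot 3
185: h=3, probe 3,4 => slot 4
479: h=3, probe 3,4,5 => slot 5
506: h=2 => slot 2
682: h=3, probe 3,4,5,6 => slot 6
Table: [_, _, 506, 80, 185, 479, 682]

682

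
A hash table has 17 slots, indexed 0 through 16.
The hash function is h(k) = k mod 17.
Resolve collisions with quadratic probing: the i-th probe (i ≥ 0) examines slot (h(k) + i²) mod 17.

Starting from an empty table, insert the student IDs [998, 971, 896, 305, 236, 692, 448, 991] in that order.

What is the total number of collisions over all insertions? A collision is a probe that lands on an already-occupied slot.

Insert 998: h=12, slot 12 empty → index 12.
Insert 971: h=2, slot 2 empty → index 2.
Insert 896: h=12, slot 12 occupied → index 13.
Insert 305: h=16, slot 16 empty → index 16.
Insert 236: h=15, slot 15 empty → index 15.
Insert 692: h=12, slots 12,13,16 occupied → index 4.
Insert 448: h=6, slot 6 empty → index 6.
Insert 991: h=5, slot 5 empty → index 5.
Table: [∅, ∅, 971, ∅, 692, 991, 448, ∅, ∅, ∅, ∅, ∅, 998, 896, ∅, 236, 305]

4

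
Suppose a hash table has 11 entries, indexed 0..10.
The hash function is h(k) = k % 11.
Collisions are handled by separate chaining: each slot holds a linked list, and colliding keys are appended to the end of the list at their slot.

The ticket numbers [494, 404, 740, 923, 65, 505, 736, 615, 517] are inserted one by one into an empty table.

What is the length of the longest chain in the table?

6

Insert 494: h=10, bucket 10 empty → new chain.
Insert 404: h=8, bucket 8 empty → new chain.
Insert 740: h=3, bucket 3 empty → new chain.
Insert 923: h=10, bucket 10 nonempty → append to chain.
Insert 65: h=10, bucket 10 nonempty → append to chain.
Insert 505: h=10, bucket 10 nonempty → append to chain.
Insert 736: h=10, bucket 10 nonempty → append to chain.
Insert 615: h=10, bucket 10 nonempty → append to chain.
Insert 517: h=0, bucket 0 empty → new chain.
Final buckets:
0: 517
1: .
2: .
3: 740
4: .
5: .
6: .
7: .
8: 404
9: .
10: 494 -> 923 -> 65 -> 505 -> 736 -> 615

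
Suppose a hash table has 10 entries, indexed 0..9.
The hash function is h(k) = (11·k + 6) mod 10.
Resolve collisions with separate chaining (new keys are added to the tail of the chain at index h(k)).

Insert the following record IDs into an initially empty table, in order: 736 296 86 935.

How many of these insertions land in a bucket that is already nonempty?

2

Insert 736: h=2, bucket 2 empty -> new chain.
Insert 296: h=2, bucket 2 nonempty -> append to chain.
Insert 86: h=2, bucket 2 nonempty -> append to chain.
Insert 935: h=1, bucket 1 empty -> new chain.
Final buckets:
0: -
1: 935
2: 736 -> 296 -> 86
3: -
4: -
5: -
6: -
7: -
8: -
9: -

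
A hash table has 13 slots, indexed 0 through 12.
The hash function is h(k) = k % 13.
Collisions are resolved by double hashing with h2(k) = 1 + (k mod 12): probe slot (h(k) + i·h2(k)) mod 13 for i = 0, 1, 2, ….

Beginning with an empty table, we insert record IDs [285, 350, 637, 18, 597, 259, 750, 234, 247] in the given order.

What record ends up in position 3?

285 hashes to 12; slot 12 is free -> place at 12.
350 hashes to 12, h2=3; 12 taken -> place at 2.
637 hashes to 0; slot 0 is free -> place at 0.
18 hashes to 5; slot 5 is free -> place at 5.
597 hashes to 12, h2=10; 12 taken -> place at 9.
259 hashes to 12, h2=8; 12 taken -> place at 7.
750 hashes to 9, h2=7; 9 taken -> place at 3.
234 hashes to 0, h2=7; 0,7 taken -> place at 1.
247 hashes to 0, h2=8; 0 taken -> place at 8.
Table: [637, 234, 350, 750, —, 18, —, 259, 247, 597, —, —, 285]

750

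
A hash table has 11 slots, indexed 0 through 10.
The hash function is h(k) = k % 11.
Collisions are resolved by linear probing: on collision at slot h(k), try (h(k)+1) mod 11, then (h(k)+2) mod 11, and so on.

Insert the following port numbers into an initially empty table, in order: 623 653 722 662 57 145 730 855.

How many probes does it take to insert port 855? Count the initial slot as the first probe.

623 hashes to 7; slot 7 is free -> place at 7.
653 hashes to 4; slot 4 is free -> place at 4.
722 hashes to 7; 7 taken -> place at 8.
662 hashes to 2; slot 2 is free -> place at 2.
57 hashes to 2; 2 taken -> place at 3.
145 hashes to 2; 2,3,4 taken -> place at 5.
730 hashes to 4; 4,5 taken -> place at 6.
855 hashes to 8; 8 taken -> place at 9.
Table: [—, —, 662, 57, 653, 145, 730, 623, 722, 855, —]

2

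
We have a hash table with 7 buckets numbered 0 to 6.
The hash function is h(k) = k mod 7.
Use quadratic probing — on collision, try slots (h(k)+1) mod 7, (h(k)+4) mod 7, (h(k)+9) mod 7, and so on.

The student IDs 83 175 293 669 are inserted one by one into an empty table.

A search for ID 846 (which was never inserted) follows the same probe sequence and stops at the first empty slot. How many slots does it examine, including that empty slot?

83 hashes to 6; slot 6 is free → place at 6.
175 hashes to 0; slot 0 is free → place at 0.
293 hashes to 6; 6,0 taken → place at 3.
669 hashes to 4; slot 4 is free → place at 4.
Table: [175, ., ., 293, 669, ., 83]
Lookup 846: h=6, probe 6,0,3,1 → slot 1 empty, not found.

4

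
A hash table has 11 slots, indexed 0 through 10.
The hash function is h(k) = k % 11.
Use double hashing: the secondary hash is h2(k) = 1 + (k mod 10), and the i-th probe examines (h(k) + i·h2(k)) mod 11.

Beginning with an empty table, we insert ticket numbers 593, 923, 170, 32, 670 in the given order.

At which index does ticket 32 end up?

2

Insert 593: h=10, slot 10 empty -> index 10.
Insert 923: h=10, h2=4, slot 10 occupied -> index 3.
Insert 170: h=5, slot 5 empty -> index 5.
Insert 32: h=10, h2=3, slot 10 occupied -> index 2.
Insert 670: h=10, h2=1, slot 10 occupied -> index 0.
Table: [670, ∅, 32, 923, ∅, 170, ∅, ∅, ∅, ∅, 593]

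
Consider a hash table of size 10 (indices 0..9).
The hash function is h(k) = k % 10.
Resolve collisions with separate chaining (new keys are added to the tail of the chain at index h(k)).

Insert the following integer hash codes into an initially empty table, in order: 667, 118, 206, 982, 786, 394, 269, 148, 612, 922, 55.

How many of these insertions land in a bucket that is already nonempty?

667 -> bucket 7
118 -> bucket 8
206 -> bucket 6
982 -> bucket 2
786 -> bucket 6 (collision)
394 -> bucket 4
269 -> bucket 9
148 -> bucket 8 (collision)
612 -> bucket 2 (collision)
922 -> bucket 2 (collision)
55 -> bucket 5
Final buckets:
0: ∅
1: ∅
2: 982 -> 612 -> 922
3: ∅
4: 394
5: 55
6: 206 -> 786
7: 667
8: 118 -> 148
9: 269

4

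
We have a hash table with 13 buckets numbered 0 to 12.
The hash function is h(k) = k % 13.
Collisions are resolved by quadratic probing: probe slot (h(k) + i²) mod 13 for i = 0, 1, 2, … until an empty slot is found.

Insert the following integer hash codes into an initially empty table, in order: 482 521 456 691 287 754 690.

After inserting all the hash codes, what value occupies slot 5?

Insert 482: h=1, slot 1 empty → index 1.
Insert 521: h=1, slot 1 occupied → index 2.
Insert 456: h=1, slots 1,2 occupied → index 5.
Insert 691: h=2, slot 2 occupied → index 3.
Insert 287: h=1, slots 1,2,5 occupied → index 10.
Insert 754: h=0, slot 0 empty → index 0.
Insert 690: h=1, slots 1,2,5,10 occupied → index 4.
Table: [754, 482, 521, 691, 690, 456, -, -, -, -, 287, -, -]

456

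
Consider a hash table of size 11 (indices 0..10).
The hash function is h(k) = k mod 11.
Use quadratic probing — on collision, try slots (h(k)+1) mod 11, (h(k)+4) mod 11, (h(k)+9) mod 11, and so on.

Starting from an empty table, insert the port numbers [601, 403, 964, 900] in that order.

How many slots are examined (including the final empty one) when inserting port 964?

3

Insert 601: h=7, slot 7 empty => index 7.
Insert 403: h=7, slot 7 occupied => index 8.
Insert 964: h=7, slots 7,8 occupied => index 0.
Insert 900: h=9, slot 9 empty => index 9.
Table: [964, _, _, _, _, _, _, 601, 403, 900, _]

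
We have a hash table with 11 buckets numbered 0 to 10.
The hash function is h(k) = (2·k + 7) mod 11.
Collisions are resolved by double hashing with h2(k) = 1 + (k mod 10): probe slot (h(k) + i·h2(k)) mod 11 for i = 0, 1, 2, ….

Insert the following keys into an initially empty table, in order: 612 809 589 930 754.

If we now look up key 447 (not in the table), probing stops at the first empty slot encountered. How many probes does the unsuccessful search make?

3

612 hashes to 10; slot 10 is free → place at 10.
809 hashes to 8; slot 8 is free → place at 8.
589 hashes to 8, h2=10; 8 taken → place at 7.
930 hashes to 8, h2=1; 8 taken → place at 9.
754 hashes to 8, h2=5; 8 taken → place at 2.
Table: [—, —, 754, —, —, —, —, 589, 809, 930, 612]
Lookup 447: h=10, h2=8, probe 10,7,4 → slot 4 empty, not found.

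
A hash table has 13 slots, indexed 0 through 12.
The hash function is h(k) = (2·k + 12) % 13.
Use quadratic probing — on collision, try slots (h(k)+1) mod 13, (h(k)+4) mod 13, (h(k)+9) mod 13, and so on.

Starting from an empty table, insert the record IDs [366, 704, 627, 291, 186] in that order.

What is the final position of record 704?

Insert 366: h=3, slot 3 empty => index 3.
Insert 704: h=3, slot 3 occupied => index 4.
Insert 627: h=5, slot 5 empty => index 5.
Insert 291: h=9, slot 9 empty => index 9.
Insert 186: h=7, slot 7 empty => index 7.
Table: [—, —, —, 366, 704, 627, —, 186, —, 291, —, —, —]

4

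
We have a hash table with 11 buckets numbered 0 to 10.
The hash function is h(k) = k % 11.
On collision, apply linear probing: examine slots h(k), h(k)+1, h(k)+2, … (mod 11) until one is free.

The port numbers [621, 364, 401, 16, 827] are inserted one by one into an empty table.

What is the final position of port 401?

6

621: h=5 -> slot 5
364: h=1 -> slot 1
401: h=5, probe 5,6 -> slot 6
16: h=5, probe 5,6,7 -> slot 7
827: h=2 -> slot 2
Table: [—, 364, 827, —, —, 621, 401, 16, —, —, —]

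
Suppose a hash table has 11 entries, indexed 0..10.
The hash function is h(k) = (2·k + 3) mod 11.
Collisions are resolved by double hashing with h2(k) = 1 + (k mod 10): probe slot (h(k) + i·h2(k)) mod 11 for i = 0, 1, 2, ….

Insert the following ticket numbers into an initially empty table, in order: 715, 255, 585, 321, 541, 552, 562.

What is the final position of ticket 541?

0

715: h=3 -> slot 3
255: h=7 -> slot 7
585: h=7, h2=6, probe 7,2 -> slot 2
321: h=7, h2=2, probe 7,9 -> slot 9
541: h=7, h2=2, probe 7,9,0 -> slot 0
552: h=7, h2=3, probe 7,10 -> slot 10
562: h=5 -> slot 5
Table: [541, ., 585, 715, ., 562, ., 255, ., 321, 552]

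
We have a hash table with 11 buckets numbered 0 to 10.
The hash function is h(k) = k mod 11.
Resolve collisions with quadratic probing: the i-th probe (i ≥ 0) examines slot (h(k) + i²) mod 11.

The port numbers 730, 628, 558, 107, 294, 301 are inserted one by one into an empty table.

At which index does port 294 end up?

Insert 730: h=4, slot 4 empty -> index 4.
Insert 628: h=1, slot 1 empty -> index 1.
Insert 558: h=8, slot 8 empty -> index 8.
Insert 107: h=8, slot 8 occupied -> index 9.
Insert 294: h=8, slots 8,9,1 occupied -> index 6.
Insert 301: h=4, slot 4 occupied -> index 5.
Table: [., 628, ., ., 730, 301, 294, ., 558, 107, .]

6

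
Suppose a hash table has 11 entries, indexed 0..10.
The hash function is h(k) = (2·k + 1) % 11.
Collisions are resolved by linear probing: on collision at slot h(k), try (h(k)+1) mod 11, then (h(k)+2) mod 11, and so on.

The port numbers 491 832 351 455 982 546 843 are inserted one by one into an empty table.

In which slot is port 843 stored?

8

491 hashes to 4; slot 4 is free -> place at 4.
832 hashes to 4; 4 taken -> place at 5.
351 hashes to 10; slot 10 is free -> place at 10.
455 hashes to 9; slot 9 is free -> place at 9.
982 hashes to 7; slot 7 is free -> place at 7.
546 hashes to 4; 4,5 taken -> place at 6.
843 hashes to 4; 4,5,6,7 taken -> place at 8.
Table: [—, —, —, —, 491, 832, 546, 982, 843, 455, 351]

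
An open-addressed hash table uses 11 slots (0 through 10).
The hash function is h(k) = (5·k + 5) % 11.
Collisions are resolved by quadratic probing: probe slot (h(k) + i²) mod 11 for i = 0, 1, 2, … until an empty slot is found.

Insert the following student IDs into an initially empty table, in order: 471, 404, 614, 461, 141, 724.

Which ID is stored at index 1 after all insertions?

471 hashes to 6; slot 6 is free => place at 6.
404 hashes to 1; slot 1 is free => place at 1.
614 hashes to 6; 6 taken => place at 7.
461 hashes to 0; slot 0 is free => place at 0.
141 hashes to 6; 6,7 taken => place at 10.
724 hashes to 6; 6,7,10 taken => place at 4.
Table: [461, 404, _, _, 724, _, 471, 614, _, _, 141]

404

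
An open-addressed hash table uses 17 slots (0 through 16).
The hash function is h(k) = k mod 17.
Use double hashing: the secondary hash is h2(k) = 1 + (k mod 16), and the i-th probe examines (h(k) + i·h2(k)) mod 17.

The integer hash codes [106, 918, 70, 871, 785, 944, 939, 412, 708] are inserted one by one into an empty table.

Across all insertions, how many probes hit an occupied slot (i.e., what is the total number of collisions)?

106: h=4 => slot 4
918: h=0 => slot 0
70: h=2 => slot 2
871: h=4, h2=8, probe 4,12 => slot 12
785: h=3 => slot 3
944: h=9 => slot 9
939: h=4, h2=12, probe 4,16 => slot 16
412: h=4, h2=13, probe 4,0,13 => slot 13
708: h=11 => slot 11
Table: [918, —, 70, 785, 106, —, —, —, —, 944, —, 708, 871, 412, —, —, 939]

4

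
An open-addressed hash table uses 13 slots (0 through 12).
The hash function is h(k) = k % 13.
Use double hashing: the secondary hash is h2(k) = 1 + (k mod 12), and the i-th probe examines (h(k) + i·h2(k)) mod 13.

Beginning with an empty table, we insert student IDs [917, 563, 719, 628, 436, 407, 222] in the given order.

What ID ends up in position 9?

917: h=7 -> slot 7
563: h=4 -> slot 4
719: h=4, h2=12, probe 4,3 -> slot 3
628: h=4, h2=5, probe 4,9 -> slot 9
436: h=7, h2=5, probe 7,12 -> slot 12
407: h=4, h2=12, probe 4,3,2 -> slot 2
222: h=1 -> slot 1
Table: [∅, 222, 407, 719, 563, ∅, ∅, 917, ∅, 628, ∅, ∅, 436]

628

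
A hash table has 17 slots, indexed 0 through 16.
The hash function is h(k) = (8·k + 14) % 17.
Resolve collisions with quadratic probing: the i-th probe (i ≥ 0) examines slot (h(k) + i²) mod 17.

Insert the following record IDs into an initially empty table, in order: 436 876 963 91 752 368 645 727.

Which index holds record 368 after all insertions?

Insert 436: h=0, slot 0 empty => index 0.
Insert 876: h=1, slot 1 empty => index 1.
Insert 963: h=0, slots 0,1 occupied => index 4.
Insert 91: h=11, slot 11 empty => index 11.
Insert 752: h=12, slot 12 empty => index 12.
Insert 368: h=0, slots 0,1,4 occupied => index 9.
Insert 645: h=6, slot 6 empty => index 6.
Insert 727: h=16, slot 16 empty => index 16.
Table: [436, 876, ., ., 963, ., 645, ., ., 368, ., 91, 752, ., ., ., 727]

9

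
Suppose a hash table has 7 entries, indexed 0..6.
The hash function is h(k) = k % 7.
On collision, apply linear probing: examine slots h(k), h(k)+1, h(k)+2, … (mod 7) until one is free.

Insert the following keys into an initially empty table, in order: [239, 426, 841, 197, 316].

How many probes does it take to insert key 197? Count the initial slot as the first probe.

239 hashes to 1; slot 1 is free -> place at 1.
426 hashes to 6; slot 6 is free -> place at 6.
841 hashes to 1; 1 taken -> place at 2.
197 hashes to 1; 1,2 taken -> place at 3.
316 hashes to 1; 1,2,3 taken -> place at 4.
Table: [., 239, 841, 197, 316, ., 426]

3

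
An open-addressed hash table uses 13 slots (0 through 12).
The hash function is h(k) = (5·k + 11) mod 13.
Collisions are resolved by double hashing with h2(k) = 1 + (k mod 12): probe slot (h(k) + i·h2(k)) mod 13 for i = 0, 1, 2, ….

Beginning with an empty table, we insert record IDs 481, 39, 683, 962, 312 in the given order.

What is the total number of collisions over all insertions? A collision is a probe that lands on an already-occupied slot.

3

481 hashes to 11; slot 11 is free → place at 11.
39 hashes to 11, h2=4; 11 taken → place at 2.
683 hashes to 7; slot 7 is free → place at 7.
962 hashes to 11, h2=3; 11 taken → place at 1.
312 hashes to 11, h2=1; 11 taken → place at 12.
Table: [., 962, 39, ., ., ., ., 683, ., ., ., 481, 312]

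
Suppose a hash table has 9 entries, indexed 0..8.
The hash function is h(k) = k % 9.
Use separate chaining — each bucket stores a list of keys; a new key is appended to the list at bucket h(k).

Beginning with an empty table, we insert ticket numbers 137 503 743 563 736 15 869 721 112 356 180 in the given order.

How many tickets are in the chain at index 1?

Insert 137: h=2, bucket 2 empty -> new chain.
Insert 503: h=8, bucket 8 empty -> new chain.
Insert 743: h=5, bucket 5 empty -> new chain.
Insert 563: h=5, bucket 5 nonempty -> append to chain.
Insert 736: h=7, bucket 7 empty -> new chain.
Insert 15: h=6, bucket 6 empty -> new chain.
Insert 869: h=5, bucket 5 nonempty -> append to chain.
Insert 721: h=1, bucket 1 empty -> new chain.
Insert 112: h=4, bucket 4 empty -> new chain.
Insert 356: h=5, bucket 5 nonempty -> append to chain.
Insert 180: h=0, bucket 0 empty -> new chain.
Final buckets:
0: 180
1: 721
2: 137
3: ∅
4: 112
5: 743 -> 563 -> 869 -> 356
6: 15
7: 736
8: 503

1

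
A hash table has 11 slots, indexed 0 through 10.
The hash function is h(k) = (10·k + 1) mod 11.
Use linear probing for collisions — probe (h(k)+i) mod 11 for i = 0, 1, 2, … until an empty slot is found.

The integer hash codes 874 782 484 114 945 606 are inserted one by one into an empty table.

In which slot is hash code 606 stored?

3

Insert 874: h=7, slot 7 empty -> index 7.
Insert 782: h=0, slot 0 empty -> index 0.
Insert 484: h=1, slot 1 empty -> index 1.
Insert 114: h=8, slot 8 empty -> index 8.
Insert 945: h=2, slot 2 empty -> index 2.
Insert 606: h=0, slots 0,1,2 occupied -> index 3.
Table: [782, 484, 945, 606, ., ., ., 874, 114, ., .]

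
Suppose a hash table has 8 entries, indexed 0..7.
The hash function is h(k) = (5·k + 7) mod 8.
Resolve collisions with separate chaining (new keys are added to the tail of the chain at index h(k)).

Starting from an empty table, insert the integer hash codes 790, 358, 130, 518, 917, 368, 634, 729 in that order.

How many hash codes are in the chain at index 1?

790 -> bucket 5
358 -> bucket 5 (collision)
130 -> bucket 1
518 -> bucket 5 (collision)
917 -> bucket 0
368 -> bucket 7
634 -> bucket 1 (collision)
729 -> bucket 4
Final buckets:
0: 917
1: 130 -> 634
2: _
3: _
4: 729
5: 790 -> 358 -> 518
6: _
7: 368

2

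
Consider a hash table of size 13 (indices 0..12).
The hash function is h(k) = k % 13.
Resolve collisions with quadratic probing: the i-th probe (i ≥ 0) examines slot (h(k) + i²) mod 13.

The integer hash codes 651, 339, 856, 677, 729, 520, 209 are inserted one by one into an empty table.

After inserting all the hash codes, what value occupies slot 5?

Insert 651: h=1, slot 1 empty → index 1.
Insert 339: h=1, slot 1 occupied → index 2.
Insert 856: h=11, slot 11 empty → index 11.
Insert 677: h=1, slots 1,2 occupied → index 5.
Insert 729: h=1, slots 1,2,5 occupied → index 10.
Insert 520: h=0, slot 0 empty → index 0.
Insert 209: h=1, slots 1,2,5,10 occupied → index 4.
Table: [520, 651, 339, _, 209, 677, _, _, _, _, 729, 856, _]

677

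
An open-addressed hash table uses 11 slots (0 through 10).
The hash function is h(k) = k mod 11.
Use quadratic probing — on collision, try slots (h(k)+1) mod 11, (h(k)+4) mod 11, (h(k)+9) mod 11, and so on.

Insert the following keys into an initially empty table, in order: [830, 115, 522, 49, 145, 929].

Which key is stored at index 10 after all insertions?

Insert 830: h=5, slot 5 empty → index 5.
Insert 115: h=5, slot 5 occupied → index 6.
Insert 522: h=5, slots 5,6 occupied → index 9.
Insert 49: h=5, slots 5,6,9 occupied → index 3.
Insert 145: h=2, slot 2 empty → index 2.
Insert 929: h=5, slots 5,6,9,3 occupied → index 10.
Table: [-, -, 145, 49, -, 830, 115, -, -, 522, 929]

929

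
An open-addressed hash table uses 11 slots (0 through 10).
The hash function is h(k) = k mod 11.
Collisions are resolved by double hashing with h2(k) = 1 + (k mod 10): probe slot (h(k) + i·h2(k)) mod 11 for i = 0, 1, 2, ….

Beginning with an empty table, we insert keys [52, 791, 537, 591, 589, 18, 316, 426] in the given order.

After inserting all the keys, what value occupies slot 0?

52 hashes to 8; slot 8 is free -> place at 8.
791 hashes to 10; slot 10 is free -> place at 10.
537 hashes to 9; slot 9 is free -> place at 9.
591 hashes to 8, h2=2; 8,10 taken -> place at 1.
589 hashes to 6; slot 6 is free -> place at 6.
18 hashes to 7; slot 7 is free -> place at 7.
316 hashes to 8, h2=7; 8 taken -> place at 4.
426 hashes to 8, h2=7; 8,4 taken -> place at 0.
Table: [426, 591, -, -, 316, -, 589, 18, 52, 537, 791]

426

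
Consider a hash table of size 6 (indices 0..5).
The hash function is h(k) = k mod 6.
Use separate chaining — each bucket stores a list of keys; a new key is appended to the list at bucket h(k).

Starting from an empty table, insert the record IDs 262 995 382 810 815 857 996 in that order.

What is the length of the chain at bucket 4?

262 → bucket 4
995 → bucket 5
382 → bucket 4 (collision)
810 → bucket 0
815 → bucket 5 (collision)
857 → bucket 5 (collision)
996 → bucket 0 (collision)
Final buckets:
0: 810 -> 996
1: _
2: _
3: _
4: 262 -> 382
5: 995 -> 815 -> 857

2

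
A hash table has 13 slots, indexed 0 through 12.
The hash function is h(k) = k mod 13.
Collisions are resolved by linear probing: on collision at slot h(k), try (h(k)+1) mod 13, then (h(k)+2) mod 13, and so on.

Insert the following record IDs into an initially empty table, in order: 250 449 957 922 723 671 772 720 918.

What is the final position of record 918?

250 hashes to 3; slot 3 is free => place at 3.
449 hashes to 7; slot 7 is free => place at 7.
957 hashes to 8; slot 8 is free => place at 8.
922 hashes to 12; slot 12 is free => place at 12.
723 hashes to 8; 8 taken => place at 9.
671 hashes to 8; 8,9 taken => place at 10.
772 hashes to 5; slot 5 is free => place at 5.
720 hashes to 5; 5 taken => place at 6.
918 hashes to 8; 8,9,10 taken => place at 11.
Table: [—, —, —, 250, —, 772, 720, 449, 957, 723, 671, 918, 922]

11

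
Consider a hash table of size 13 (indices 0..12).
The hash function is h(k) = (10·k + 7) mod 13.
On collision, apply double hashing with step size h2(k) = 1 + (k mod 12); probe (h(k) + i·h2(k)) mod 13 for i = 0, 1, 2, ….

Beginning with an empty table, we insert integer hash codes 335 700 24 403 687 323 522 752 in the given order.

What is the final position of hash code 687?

4

Insert 335: h=3, slot 3 empty => index 3.
Insert 700: h=0, slot 0 empty => index 0.
Insert 24: h=0, h2=1, slot 0 occupied => index 1.
Insert 403: h=7, slot 7 empty => index 7.
Insert 687: h=0, h2=4, slot 0 occupied => index 4.
Insert 323: h=0, h2=12, slot 0 occupied => index 12.
Insert 522: h=1, h2=7, slot 1 occupied => index 8.
Insert 752: h=0, h2=9, slot 0 occupied => index 9.
Table: [700, 24, ∅, 335, 687, ∅, ∅, 403, 522, 752, ∅, ∅, 323]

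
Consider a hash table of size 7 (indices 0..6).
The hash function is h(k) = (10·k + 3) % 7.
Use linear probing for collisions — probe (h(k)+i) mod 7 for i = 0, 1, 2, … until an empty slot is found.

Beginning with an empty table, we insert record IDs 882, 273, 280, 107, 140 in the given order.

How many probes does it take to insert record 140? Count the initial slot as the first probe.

882: h=3 -> slot 3
273: h=3, probe 3,4 -> slot 4
280: h=3, probe 3,4,5 -> slot 5
107: h=2 -> slot 2
140: h=3, probe 3,4,5,6 -> slot 6
Table: [∅, ∅, 107, 882, 273, 280, 140]

4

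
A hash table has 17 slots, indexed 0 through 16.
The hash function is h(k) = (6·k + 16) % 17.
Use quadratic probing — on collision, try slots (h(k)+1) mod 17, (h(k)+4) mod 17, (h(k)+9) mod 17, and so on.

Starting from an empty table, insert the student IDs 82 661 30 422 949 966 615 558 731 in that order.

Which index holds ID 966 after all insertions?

7

82 hashes to 15; slot 15 is free → place at 15.
661 hashes to 4; slot 4 is free → place at 4.
30 hashes to 9; slot 9 is free → place at 9.
422 hashes to 15; 15 taken → place at 16.
949 hashes to 15; 15,16 taken → place at 2.
966 hashes to 15; 15,16,2 taken → place at 7.
615 hashes to 0; slot 0 is free → place at 0.
558 hashes to 15; 15,16,2,7 taken → place at 14.
731 hashes to 16; 16,0 taken → place at 3.
Table: [615, —, 949, 731, 661, —, —, 966, —, 30, —, —, —, —, 558, 82, 422]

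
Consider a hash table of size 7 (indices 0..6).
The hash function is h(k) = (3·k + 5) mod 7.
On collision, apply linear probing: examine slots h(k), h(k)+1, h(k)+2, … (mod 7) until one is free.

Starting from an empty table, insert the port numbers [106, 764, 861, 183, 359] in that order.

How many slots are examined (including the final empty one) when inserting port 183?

3

106: h=1 => slot 1
764: h=1, probe 1,2 => slot 2
861: h=5 => slot 5
183: h=1, probe 1,2,3 => slot 3
359: h=4 => slot 4
Table: [., 106, 764, 183, 359, 861, .]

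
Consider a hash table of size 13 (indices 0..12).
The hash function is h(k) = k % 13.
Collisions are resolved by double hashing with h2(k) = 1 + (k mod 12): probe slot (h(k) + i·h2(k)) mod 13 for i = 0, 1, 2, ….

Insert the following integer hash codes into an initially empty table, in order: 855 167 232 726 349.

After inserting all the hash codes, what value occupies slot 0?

855: h=10 -> slot 10
167: h=11 -> slot 11
232: h=11, h2=5, probe 11,3 -> slot 3
726: h=11, h2=7, probe 11,5 -> slot 5
349: h=11, h2=2, probe 11,0 -> slot 0
Table: [349, _, _, 232, _, 726, _, _, _, _, 855, 167, _]

349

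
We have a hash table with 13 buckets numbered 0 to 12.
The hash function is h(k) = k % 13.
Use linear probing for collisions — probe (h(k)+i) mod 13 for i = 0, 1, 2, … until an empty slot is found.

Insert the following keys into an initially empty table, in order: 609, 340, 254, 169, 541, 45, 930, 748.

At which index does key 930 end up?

9

609: h=11 -> slot 11
340: h=2 -> slot 2
254: h=7 -> slot 7
169: h=0 -> slot 0
541: h=8 -> slot 8
45: h=6 -> slot 6
930: h=7, probe 7,8,9 -> slot 9
748: h=7, probe 7,8,9,10 -> slot 10
Table: [169, -, 340, -, -, -, 45, 254, 541, 930, 748, 609, -]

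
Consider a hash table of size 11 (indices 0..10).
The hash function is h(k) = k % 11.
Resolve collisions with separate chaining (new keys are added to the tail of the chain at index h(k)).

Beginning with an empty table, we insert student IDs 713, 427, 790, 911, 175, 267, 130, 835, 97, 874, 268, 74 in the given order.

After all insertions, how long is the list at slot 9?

713 → bucket 9
427 → bucket 9 (collision)
790 → bucket 9 (collision)
911 → bucket 9 (collision)
175 → bucket 10
267 → bucket 3
130 → bucket 9 (collision)
835 → bucket 10 (collision)
97 → bucket 9 (collision)
874 → bucket 5
268 → bucket 4
74 → bucket 8
Final buckets:
0: .
1: .
2: .
3: 267
4: 268
5: 874
6: .
7: .
8: 74
9: 713 -> 427 -> 790 -> 911 -> 130 -> 97
10: 175 -> 835

6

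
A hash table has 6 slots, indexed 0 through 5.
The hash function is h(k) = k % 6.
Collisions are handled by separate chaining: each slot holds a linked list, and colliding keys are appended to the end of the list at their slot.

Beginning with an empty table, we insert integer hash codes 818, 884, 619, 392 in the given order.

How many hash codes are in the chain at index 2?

3

818 -> bucket 2
884 -> bucket 2 (collision)
619 -> bucket 1
392 -> bucket 2 (collision)
Final buckets:
0: .
1: 619
2: 818 -> 884 -> 392
3: .
4: .
5: .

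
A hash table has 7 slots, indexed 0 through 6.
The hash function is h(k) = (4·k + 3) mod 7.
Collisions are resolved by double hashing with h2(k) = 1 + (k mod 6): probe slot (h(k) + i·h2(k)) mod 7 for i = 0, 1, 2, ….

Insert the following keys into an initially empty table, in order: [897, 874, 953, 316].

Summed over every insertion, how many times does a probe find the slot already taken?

4

897: h=0 => slot 0
874: h=6 => slot 6
953: h=0, h2=6, probe 0,6,5 => slot 5
316: h=0, h2=5, probe 0,5,3 => slot 3
Table: [897, _, _, 316, _, 953, 874]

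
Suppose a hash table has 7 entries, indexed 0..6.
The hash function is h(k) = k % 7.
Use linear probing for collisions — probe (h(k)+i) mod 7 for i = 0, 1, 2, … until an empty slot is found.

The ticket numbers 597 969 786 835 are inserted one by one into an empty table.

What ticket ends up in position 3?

Insert 597: h=2, slot 2 empty => index 2.
Insert 969: h=3, slot 3 empty => index 3.
Insert 786: h=2, slots 2,3 occupied => index 4.
Insert 835: h=2, slots 2,3,4 occupied => index 5.
Table: [_, _, 597, 969, 786, 835, _]

969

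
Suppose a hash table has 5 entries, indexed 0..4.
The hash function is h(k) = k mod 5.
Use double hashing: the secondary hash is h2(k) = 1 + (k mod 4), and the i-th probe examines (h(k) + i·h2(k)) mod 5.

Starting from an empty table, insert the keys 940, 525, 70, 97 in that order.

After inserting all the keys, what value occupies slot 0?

940 hashes to 0; slot 0 is free -> place at 0.
525 hashes to 0, h2=2; 0 taken -> place at 2.
70 hashes to 0, h2=3; 0 taken -> place at 3.
97 hashes to 2, h2=2; 2 taken -> place at 4.
Table: [940, —, 525, 70, 97]

940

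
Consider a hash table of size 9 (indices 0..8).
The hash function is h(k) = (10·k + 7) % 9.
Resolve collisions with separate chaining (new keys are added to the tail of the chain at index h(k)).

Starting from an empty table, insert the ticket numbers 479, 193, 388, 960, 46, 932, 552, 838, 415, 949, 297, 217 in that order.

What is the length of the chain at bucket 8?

5

Insert 479: h=0, bucket 0 empty -> new chain.
Insert 193: h=2, bucket 2 empty -> new chain.
Insert 388: h=8, bucket 8 empty -> new chain.
Insert 960: h=4, bucket 4 empty -> new chain.
Insert 46: h=8, bucket 8 nonempty -> append to chain.
Insert 932: h=3, bucket 3 empty -> new chain.
Insert 552: h=1, bucket 1 empty -> new chain.
Insert 838: h=8, bucket 8 nonempty -> append to chain.
Insert 415: h=8, bucket 8 nonempty -> append to chain.
Insert 949: h=2, bucket 2 nonempty -> append to chain.
Insert 297: h=7, bucket 7 empty -> new chain.
Insert 217: h=8, bucket 8 nonempty -> append to chain.
Final buckets:
0: 479
1: 552
2: 193 -> 949
3: 932
4: 960
5: —
6: —
7: 297
8: 388 -> 46 -> 838 -> 415 -> 217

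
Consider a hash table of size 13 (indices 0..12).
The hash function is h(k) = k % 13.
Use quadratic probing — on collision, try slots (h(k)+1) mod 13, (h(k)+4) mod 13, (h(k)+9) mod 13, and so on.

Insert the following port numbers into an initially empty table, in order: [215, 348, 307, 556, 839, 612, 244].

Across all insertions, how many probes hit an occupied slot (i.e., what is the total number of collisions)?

215: h=7 → slot 7
348: h=10 → slot 10
307: h=8 → slot 8
556: h=10, probe 10,11 → slot 11
839: h=7, probe 7,8,11,3 → slot 3
612: h=1 → slot 1
244: h=10, probe 10,11,1,6 → slot 6
Table: [_, 612, _, 839, _, _, 244, 215, 307, _, 348, 556, _]

7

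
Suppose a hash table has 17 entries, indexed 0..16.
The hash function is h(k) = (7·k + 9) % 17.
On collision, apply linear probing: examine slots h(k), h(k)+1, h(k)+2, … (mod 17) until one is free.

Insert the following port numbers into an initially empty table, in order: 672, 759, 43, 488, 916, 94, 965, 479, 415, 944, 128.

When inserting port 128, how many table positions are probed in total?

672 hashes to 4; slot 4 is free => place at 4.
759 hashes to 1; slot 1 is free => place at 1.
43 hashes to 4; 4 taken => place at 5.
488 hashes to 8; slot 8 is free => place at 8.
916 hashes to 12; slot 12 is free => place at 12.
94 hashes to 4; 4,5 taken => place at 6.
965 hashes to 15; slot 15 is free => place at 15.
479 hashes to 13; slot 13 is free => place at 13.
415 hashes to 7; slot 7 is free => place at 7.
944 hashes to 4; 4,5,6,7,8 taken => place at 9.
128 hashes to 4; 4,5,6,7,8,9 taken => place at 10.
Table: [., 759, ., ., 672, 43, 94, 415, 488, 944, 128, ., 916, 479, ., 965, .]

7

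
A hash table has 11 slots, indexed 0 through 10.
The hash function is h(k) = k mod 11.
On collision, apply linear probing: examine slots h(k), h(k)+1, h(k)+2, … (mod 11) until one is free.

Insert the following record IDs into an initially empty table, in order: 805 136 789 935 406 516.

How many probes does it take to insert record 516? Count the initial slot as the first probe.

3

805 hashes to 2; slot 2 is free → place at 2.
136 hashes to 4; slot 4 is free → place at 4.
789 hashes to 8; slot 8 is free → place at 8.
935 hashes to 0; slot 0 is free → place at 0.
406 hashes to 10; slot 10 is free → place at 10.
516 hashes to 10; 10,0 taken → place at 1.
Table: [935, 516, 805, _, 136, _, _, _, 789, _, 406]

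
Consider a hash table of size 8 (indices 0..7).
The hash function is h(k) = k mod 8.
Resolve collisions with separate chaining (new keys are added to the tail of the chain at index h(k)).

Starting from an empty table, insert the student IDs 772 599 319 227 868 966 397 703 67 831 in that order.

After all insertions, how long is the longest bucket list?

Insert 772: h=4, bucket 4 empty -> new chain.
Insert 599: h=7, bucket 7 empty -> new chain.
Insert 319: h=7, bucket 7 nonempty -> append to chain.
Insert 227: h=3, bucket 3 empty -> new chain.
Insert 868: h=4, bucket 4 nonempty -> append to chain.
Insert 966: h=6, bucket 6 empty -> new chain.
Insert 397: h=5, bucket 5 empty -> new chain.
Insert 703: h=7, bucket 7 nonempty -> append to chain.
Insert 67: h=3, bucket 3 nonempty -> append to chain.
Insert 831: h=7, bucket 7 nonempty -> append to chain.
Final buckets:
0: -
1: -
2: -
3: 227 -> 67
4: 772 -> 868
5: 397
6: 966
7: 599 -> 319 -> 703 -> 831

4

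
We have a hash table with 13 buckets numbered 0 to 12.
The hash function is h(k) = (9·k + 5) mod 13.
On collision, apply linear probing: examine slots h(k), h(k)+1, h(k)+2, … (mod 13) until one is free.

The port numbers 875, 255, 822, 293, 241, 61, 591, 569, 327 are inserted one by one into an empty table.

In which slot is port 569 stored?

5

875: h=2 => slot 2
255: h=12 => slot 12
822: h=6 => slot 6
293: h=3 => slot 3
241: h=3, probe 3,4 => slot 4
61: h=8 => slot 8
591: h=7 => slot 7
569: h=4, probe 4,5 => slot 5
327: h=10 => slot 10
Table: [., ., 875, 293, 241, 569, 822, 591, 61, ., 327, ., 255]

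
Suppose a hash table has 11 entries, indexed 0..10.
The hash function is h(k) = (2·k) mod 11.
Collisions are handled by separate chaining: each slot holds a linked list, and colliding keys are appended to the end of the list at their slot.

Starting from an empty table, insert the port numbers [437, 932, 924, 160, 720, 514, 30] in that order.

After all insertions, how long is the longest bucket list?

4

Insert 437: h=5, bucket 5 empty -> new chain.
Insert 932: h=5, bucket 5 nonempty -> append to chain.
Insert 924: h=0, bucket 0 empty -> new chain.
Insert 160: h=1, bucket 1 empty -> new chain.
Insert 720: h=10, bucket 10 empty -> new chain.
Insert 514: h=5, bucket 5 nonempty -> append to chain.
Insert 30: h=5, bucket 5 nonempty -> append to chain.
Final buckets:
0: 924
1: 160
2: .
3: .
4: .
5: 437 -> 932 -> 514 -> 30
6: .
7: .
8: .
9: .
10: 720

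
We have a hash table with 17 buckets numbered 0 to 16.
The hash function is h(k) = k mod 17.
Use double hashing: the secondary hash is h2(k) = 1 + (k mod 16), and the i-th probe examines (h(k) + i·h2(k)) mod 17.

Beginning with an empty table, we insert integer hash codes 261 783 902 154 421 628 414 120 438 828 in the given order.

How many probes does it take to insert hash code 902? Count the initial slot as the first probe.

261: h=6 => slot 6
783: h=1 => slot 1
902: h=1, h2=7, probe 1,8 => slot 8
154: h=1, h2=11, probe 1,12 => slot 12
421: h=13 => slot 13
628: h=16 => slot 16
414: h=6, h2=15, probe 6,4 => slot 4
120: h=1, h2=9, probe 1,10 => slot 10
438: h=13, h2=7, probe 13,3 => slot 3
828: h=12, h2=13, probe 12,8,4,0 => slot 0
Table: [828, 783, ∅, 438, 414, ∅, 261, ∅, 902, ∅, 120, ∅, 154, 421, ∅, ∅, 628]

2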